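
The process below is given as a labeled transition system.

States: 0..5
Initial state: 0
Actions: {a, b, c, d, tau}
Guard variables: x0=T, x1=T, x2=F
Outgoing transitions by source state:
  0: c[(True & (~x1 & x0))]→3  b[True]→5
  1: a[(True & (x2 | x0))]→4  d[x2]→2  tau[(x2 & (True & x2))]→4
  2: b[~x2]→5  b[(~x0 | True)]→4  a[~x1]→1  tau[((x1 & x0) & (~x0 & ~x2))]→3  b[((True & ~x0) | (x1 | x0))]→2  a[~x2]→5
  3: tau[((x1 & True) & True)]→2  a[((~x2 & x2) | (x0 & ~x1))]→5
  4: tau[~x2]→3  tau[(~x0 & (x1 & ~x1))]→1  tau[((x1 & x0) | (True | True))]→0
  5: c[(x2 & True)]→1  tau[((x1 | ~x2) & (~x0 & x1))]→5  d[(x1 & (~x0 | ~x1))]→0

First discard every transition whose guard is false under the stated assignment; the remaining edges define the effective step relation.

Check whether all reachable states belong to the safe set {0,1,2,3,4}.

Answer: INVARIANT VIOLATED at state 5

Trace:
Allowed set {0,1,2,3,4}
Reach set: {0,5}
  0: ok
  5: outside
witness against invariant: b → 5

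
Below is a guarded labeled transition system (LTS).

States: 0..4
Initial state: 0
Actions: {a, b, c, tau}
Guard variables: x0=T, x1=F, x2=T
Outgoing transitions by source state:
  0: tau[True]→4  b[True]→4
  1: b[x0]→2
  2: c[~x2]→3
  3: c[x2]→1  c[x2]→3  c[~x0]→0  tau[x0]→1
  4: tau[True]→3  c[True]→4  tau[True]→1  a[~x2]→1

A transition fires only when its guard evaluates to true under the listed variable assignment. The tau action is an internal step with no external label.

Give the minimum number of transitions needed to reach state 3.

Answer: 2

Trace:
BFS to 3:
  depth 0: {0}
  depth 1: {4}
  depth 2: {1,3}
3 enters at depth 2; path b·tau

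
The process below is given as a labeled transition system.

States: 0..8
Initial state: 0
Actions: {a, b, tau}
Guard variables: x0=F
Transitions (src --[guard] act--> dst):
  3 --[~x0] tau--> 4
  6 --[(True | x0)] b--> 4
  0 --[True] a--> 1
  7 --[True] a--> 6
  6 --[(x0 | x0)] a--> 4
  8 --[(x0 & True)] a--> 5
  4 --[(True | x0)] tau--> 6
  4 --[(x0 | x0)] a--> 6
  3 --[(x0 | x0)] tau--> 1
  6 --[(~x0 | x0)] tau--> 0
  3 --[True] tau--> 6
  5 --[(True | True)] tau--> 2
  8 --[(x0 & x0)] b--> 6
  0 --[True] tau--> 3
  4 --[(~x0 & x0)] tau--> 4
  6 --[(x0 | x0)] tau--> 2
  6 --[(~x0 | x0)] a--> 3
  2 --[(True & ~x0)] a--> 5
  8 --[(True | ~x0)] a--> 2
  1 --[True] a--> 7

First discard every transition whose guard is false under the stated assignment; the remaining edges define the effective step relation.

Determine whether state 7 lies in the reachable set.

Answer: REACHABLE

Analysis:
13 transition(s) survive guard evaluation.
depth 0: {0}
depth 1: {1,3}  total {0,1,3}
depth 2: {4,6,7}  total {0,1,3,4,6,7}
R = {0,1,3,4,6,7}
witness 7: a·a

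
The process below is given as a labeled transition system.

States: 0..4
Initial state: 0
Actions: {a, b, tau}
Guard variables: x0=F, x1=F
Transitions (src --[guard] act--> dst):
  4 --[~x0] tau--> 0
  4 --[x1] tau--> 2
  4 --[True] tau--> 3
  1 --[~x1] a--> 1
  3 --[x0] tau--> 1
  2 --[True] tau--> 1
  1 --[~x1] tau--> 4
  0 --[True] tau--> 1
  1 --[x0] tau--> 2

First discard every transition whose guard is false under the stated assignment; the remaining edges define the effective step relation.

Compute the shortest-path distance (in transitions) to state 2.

Breadth-first toward 2:
  L0 = {0}
  L1 = {1}
  L2 = {4}
  L3 = {3}
2 never appears.

Answer: UNREACHABLE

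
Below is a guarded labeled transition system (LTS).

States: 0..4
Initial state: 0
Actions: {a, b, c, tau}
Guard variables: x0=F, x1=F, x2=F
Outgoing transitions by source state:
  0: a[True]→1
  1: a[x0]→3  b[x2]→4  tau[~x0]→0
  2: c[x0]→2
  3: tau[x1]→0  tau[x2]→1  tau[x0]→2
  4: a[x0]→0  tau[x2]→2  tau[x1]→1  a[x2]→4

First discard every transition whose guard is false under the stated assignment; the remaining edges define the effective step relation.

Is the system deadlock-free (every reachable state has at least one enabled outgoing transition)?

Answer: DEADLOCK-FREE

Trace:
R = {0,1}
  0: a→1  [1 exit(s)]
  1: tau→0  [1 exit(s)]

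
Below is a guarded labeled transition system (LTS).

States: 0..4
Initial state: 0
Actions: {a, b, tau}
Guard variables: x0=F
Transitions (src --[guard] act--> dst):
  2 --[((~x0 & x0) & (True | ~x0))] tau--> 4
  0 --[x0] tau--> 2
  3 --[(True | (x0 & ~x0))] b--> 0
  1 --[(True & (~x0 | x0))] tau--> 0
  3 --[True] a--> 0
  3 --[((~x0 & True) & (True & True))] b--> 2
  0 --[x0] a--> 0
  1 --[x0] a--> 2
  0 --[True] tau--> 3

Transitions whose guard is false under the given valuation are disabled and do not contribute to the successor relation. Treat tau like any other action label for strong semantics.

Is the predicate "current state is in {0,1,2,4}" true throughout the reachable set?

Safe = {0,1,2,4}
Reachable = {0,2,3}
  0: safe
  2: safe
  3: ✗ unsafe
reach 3 via tau — violates

Answer: INVARIANT VIOLATED at state 3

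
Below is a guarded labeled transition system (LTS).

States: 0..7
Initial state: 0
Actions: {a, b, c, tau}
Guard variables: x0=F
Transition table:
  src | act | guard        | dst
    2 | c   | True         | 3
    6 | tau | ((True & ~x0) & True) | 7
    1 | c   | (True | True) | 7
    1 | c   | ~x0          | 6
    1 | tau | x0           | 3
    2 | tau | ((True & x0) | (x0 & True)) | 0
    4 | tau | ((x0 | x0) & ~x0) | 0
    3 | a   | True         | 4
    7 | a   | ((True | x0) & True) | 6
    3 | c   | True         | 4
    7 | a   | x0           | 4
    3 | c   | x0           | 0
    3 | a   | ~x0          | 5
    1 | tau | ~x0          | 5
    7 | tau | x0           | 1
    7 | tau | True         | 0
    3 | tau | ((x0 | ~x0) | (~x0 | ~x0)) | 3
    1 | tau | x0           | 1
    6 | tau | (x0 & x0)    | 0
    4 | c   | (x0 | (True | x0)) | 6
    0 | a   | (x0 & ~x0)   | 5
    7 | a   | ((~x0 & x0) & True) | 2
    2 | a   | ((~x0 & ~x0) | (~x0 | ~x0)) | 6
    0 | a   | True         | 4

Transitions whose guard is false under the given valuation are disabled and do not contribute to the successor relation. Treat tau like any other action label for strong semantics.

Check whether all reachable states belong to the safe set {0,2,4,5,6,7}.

Safe = {0,2,4,5,6,7}
Reachable = {0,4,6,7}
  0: ok
  4: ok
  6: ok
  7: ok

Answer: INVARIANT HOLDS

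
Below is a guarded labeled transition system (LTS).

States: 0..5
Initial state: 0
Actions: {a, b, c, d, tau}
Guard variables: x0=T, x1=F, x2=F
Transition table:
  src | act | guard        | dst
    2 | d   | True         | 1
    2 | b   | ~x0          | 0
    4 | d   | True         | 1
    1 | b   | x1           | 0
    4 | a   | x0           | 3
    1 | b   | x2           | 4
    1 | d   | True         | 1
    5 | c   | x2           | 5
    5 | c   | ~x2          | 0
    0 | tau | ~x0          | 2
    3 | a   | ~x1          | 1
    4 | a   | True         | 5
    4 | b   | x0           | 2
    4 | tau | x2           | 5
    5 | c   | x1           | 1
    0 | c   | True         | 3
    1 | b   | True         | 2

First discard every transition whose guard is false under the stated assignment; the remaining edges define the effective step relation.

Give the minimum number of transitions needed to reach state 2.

BFS to 2:
  depth 0: {0}
  depth 1: {3}
  depth 2: {1}
  depth 3: {2}
first hit 2 at d=3 via c·a·b

Answer: 3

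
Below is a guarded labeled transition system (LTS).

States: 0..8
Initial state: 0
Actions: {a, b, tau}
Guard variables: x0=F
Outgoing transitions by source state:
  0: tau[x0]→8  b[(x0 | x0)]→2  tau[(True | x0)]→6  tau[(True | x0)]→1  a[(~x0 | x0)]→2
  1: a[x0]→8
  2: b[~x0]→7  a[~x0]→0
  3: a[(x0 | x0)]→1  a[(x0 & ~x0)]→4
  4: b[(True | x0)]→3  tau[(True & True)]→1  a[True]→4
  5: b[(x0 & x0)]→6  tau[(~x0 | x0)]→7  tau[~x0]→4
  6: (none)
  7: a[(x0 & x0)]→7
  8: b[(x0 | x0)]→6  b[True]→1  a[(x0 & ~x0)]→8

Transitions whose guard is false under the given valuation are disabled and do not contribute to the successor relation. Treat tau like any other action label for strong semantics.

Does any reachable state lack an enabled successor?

Reach set: {0,1,2,6,7}
  0: a→2  tau→1  tau→6  [3 out]
  1: ∅  [deadlock]
  2: a→0  b→7  [2 out]
  6: ∅  [deadlock]
  7: ∅  [deadlock]
Path to 1: tau

Answer: DEADLOCK at state 1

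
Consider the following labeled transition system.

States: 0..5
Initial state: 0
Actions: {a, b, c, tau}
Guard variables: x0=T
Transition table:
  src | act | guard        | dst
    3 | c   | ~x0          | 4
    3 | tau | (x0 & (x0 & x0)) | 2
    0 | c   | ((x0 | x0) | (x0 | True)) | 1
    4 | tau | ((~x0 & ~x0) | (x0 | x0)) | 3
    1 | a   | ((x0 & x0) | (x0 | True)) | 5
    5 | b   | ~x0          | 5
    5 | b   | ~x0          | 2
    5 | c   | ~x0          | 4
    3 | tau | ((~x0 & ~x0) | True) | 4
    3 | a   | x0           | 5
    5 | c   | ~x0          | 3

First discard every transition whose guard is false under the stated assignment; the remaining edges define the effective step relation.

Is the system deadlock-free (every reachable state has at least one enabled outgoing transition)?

Reach set: {0,1,5}
  0: c→1  [1 exit(s)]
  1: a→5  [1 exit(s)]
  5: ∅  [deadlock]
Path to 5: c·a

Answer: DEADLOCK at state 5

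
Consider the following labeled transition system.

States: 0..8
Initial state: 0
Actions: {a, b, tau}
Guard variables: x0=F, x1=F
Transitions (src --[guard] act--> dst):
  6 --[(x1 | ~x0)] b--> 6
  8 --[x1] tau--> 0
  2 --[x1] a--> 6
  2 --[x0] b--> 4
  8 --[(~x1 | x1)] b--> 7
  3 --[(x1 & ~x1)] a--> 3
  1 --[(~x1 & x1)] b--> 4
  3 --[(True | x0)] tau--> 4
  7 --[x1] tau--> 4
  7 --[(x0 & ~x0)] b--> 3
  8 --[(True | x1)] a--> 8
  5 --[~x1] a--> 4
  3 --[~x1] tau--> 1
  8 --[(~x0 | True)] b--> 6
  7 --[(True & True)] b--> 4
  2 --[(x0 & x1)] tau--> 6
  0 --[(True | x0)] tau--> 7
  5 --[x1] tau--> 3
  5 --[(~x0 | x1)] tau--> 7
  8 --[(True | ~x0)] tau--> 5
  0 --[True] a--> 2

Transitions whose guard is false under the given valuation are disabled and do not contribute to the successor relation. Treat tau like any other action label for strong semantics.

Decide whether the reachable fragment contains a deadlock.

R = {0,2,4,7}
  0: a→2  tau→7  [2 exit(s)]
  2: ∅  [no exit]
  4: ∅  [no exit]
  7: b→4  [1 exit(s)]
witness 2: a

Answer: DEADLOCK at state 2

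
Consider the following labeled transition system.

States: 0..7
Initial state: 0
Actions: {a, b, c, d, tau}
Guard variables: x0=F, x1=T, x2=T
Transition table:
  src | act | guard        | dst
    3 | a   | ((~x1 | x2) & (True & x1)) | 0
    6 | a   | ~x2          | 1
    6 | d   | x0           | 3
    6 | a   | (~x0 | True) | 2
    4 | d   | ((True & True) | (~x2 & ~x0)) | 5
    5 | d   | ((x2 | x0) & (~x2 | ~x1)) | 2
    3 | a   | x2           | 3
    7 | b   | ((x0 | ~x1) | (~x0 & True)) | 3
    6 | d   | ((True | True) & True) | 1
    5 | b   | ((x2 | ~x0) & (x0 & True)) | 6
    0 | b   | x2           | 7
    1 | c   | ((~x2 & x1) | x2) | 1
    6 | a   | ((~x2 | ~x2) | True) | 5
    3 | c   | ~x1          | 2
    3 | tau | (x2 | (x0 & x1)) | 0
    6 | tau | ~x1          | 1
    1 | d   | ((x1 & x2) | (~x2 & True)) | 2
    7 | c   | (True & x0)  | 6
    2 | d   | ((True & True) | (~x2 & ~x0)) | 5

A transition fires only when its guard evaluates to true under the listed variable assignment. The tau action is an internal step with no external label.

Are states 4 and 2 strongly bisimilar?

Answer: BISIMILAR

Analysis:
Refine partition for ~:
  round 0: {{0,1,2,3,4,5,6,7}}
  round 1: {{0,7},{1},{2,4},{3},{5},{6}}
  round 2: {{0},{1},{2,4},{3},{5},{6},{7}}
7 equivalence class(es) (converged in 3)
[4]={2,4}  [2]={2,4}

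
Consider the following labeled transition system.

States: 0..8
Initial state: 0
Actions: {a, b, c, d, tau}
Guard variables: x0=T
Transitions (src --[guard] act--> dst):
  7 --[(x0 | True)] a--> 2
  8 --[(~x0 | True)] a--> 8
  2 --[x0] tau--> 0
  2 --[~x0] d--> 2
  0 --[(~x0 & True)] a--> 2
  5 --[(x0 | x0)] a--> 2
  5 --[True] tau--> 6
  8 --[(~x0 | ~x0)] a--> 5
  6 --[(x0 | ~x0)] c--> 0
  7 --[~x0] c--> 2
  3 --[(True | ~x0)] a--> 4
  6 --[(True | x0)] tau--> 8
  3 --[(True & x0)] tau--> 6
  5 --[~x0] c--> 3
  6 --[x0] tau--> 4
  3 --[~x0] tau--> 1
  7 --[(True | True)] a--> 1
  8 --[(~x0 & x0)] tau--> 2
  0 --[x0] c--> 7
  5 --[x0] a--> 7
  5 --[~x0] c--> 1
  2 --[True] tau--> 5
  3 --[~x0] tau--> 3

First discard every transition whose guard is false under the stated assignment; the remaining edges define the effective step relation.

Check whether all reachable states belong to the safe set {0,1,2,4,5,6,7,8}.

Answer: INVARIANT HOLDS

Analysis:
Inv-set: {0,1,2,4,5,6,7,8}
Reachable = {0,1,2,4,5,6,7,8}
  0: safe
  1: safe
  2: safe
  4: safe
  5: safe
  6: safe
  7: safe
  8: safe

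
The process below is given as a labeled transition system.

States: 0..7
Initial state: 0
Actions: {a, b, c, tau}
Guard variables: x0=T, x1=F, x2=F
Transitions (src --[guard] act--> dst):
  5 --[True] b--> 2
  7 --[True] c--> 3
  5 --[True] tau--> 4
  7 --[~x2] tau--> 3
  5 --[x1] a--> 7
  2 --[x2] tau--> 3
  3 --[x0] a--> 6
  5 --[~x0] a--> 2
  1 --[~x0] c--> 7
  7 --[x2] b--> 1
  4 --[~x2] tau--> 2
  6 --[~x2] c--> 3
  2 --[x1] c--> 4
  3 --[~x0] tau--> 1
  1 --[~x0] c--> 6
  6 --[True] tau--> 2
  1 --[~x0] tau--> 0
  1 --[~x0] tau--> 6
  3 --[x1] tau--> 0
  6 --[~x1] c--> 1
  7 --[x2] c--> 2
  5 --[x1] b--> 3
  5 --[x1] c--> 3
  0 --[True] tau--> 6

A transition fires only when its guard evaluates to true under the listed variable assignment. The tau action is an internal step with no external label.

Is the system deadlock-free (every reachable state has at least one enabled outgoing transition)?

R = {0,1,2,3,6}
  0: tau→6  [1 exit(s)]
  1: ∅  [STUCK]
  2: ∅  [STUCK]
  3: a→6  [1 exit(s)]
  6: c→1  c→3  tau→2  [3 exit(s)]
trace reaching 1: tau·c

Answer: DEADLOCK at state 1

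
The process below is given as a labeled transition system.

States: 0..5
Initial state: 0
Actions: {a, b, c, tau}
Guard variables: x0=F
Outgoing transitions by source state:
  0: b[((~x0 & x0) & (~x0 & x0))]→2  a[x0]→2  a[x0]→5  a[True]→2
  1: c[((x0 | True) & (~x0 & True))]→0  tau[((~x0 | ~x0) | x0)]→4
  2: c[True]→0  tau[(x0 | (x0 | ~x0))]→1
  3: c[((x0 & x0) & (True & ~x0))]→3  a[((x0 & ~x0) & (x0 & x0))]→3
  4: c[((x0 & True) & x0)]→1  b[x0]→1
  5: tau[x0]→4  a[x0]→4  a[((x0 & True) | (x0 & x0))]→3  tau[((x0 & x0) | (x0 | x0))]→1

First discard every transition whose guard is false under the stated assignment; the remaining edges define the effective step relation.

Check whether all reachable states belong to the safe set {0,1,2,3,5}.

Allowed set {0,1,2,3,5}
Reachable = {0,1,2,4}
  0: ✓
  1: ✓
  2: ✓
  4: ✗ unsafe
counterexample path to 4: a·tau·tau

Answer: INVARIANT VIOLATED at state 4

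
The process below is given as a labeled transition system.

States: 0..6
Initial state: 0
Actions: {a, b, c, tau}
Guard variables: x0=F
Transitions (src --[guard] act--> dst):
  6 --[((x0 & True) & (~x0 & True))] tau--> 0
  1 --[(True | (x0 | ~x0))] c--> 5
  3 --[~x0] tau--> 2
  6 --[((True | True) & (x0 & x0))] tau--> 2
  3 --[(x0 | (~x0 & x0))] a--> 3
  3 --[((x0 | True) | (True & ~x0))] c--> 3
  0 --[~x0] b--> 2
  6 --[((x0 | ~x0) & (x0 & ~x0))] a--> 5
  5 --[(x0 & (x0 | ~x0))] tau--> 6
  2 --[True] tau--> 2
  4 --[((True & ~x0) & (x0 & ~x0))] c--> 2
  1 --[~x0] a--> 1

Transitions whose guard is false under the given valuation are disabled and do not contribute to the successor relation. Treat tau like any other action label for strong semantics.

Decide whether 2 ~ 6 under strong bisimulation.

Answer: NOT BISIMILAR

Working:
Refine partition for ~:
  P[0] = {{0,1,2,3,4,5,6}}
  P[1] = {{0},{1},{2},{3},{4,5,6}}
Fixed point at round 2; 5 class(es).
2∈{2}, 6∈{4,5,6}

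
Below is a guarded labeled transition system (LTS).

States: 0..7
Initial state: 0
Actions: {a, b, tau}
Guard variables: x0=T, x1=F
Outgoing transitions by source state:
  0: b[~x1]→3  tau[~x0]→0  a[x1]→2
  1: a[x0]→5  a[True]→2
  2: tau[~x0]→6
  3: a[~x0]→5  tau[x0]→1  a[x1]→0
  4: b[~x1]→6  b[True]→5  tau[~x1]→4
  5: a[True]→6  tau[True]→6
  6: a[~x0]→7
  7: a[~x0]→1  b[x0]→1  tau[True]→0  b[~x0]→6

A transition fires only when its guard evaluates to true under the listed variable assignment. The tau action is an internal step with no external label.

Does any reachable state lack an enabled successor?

R = {0,1,2,3,5,6}
  0: b→3  [1 exit(s)]
  1: a→2  a→5  [2 exit(s)]
  2: ∅  [deadlock]
  3: tau→1  [1 exit(s)]
  5: a→6  tau→6  [2 exit(s)]
  6: ∅  [deadlock]
Path to 2: b·tau·a

Answer: DEADLOCK at state 2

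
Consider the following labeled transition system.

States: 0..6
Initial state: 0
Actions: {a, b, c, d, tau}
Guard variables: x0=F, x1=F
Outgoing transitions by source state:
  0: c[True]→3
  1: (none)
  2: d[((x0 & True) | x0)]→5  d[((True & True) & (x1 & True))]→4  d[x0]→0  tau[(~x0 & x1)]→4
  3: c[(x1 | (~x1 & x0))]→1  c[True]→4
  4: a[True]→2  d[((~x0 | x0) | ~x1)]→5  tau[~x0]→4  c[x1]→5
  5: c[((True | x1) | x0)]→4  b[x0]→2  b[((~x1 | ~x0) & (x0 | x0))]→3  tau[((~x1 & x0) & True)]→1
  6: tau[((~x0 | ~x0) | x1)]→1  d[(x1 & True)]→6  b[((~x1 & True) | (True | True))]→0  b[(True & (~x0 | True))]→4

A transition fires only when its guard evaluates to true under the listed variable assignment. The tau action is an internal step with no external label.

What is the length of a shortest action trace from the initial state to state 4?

Layered search for 4:
  L0 = {0}
  L1 = {3}
  L2 = {4}
depth(4)=2, e.g. c·c

Answer: 2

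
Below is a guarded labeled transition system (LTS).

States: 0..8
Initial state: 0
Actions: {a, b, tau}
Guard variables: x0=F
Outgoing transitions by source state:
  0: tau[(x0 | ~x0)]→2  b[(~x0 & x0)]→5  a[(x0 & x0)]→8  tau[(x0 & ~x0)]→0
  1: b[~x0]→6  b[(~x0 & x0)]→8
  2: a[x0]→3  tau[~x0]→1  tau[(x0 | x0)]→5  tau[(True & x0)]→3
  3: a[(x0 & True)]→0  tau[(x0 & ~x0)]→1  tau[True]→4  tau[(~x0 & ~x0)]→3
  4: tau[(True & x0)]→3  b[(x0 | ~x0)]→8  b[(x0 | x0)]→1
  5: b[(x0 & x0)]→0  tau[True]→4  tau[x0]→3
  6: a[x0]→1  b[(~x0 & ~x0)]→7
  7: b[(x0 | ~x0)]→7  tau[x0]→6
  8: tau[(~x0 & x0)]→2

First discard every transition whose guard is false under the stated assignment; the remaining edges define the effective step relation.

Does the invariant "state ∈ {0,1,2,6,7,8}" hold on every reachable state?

Inv-set: {0,1,2,6,7,8}
Reachable = {0,1,2,6,7}
  0: safe
  1: safe
  2: safe
  6: safe
  7: safe

Answer: INVARIANT HOLDS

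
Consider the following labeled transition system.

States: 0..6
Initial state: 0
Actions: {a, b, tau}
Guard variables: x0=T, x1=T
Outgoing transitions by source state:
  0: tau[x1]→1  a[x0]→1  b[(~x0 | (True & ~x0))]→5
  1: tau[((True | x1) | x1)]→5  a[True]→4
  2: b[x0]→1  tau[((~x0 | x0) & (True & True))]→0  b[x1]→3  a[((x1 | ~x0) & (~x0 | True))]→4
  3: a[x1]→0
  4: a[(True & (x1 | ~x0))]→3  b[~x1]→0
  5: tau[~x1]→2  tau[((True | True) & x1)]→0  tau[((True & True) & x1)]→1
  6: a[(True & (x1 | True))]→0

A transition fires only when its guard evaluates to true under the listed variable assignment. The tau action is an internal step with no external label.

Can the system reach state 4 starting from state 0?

Answer: REACHABLE

Trace:
After dropping false guards: 13 live edges.
Layer 0: {0}
Layer 1: {1}  cumulative {0,1}
Layer 2: {4,5}  cumulative {0,1,4,5}
Layer 3: {3}  cumulative {0,1,3,4,5}
R = {0,1,3,4,5}
Path to 4: tau·a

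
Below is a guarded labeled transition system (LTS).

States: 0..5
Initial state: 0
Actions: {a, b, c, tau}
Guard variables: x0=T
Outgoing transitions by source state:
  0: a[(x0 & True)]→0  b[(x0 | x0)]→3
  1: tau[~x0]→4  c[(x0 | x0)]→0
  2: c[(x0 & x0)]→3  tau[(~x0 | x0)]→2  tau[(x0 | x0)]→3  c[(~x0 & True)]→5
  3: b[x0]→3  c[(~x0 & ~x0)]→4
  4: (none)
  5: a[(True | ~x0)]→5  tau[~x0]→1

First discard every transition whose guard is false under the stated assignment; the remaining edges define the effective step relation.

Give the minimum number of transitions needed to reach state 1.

Answer: UNREACHABLE

Trace:
Layered search for 1:
  depth 0: {0}
  depth 1: {3}
1 never appears.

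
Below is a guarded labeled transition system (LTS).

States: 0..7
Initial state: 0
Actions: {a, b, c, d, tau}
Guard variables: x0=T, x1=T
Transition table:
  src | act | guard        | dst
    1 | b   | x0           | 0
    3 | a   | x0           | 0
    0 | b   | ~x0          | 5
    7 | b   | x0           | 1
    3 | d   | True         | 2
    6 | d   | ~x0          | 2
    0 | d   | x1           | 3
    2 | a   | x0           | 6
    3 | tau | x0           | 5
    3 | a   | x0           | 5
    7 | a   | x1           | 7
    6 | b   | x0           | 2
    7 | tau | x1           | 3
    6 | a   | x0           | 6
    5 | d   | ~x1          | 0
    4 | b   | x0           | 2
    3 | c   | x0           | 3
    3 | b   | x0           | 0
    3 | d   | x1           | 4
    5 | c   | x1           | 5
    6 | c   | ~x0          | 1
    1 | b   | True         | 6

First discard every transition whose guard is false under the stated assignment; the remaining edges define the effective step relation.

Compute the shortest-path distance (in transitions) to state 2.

Answer: 2

Analysis:
Breadth-first toward 2:
  depth 0: {0}
  depth 1: {3}
  depth 2: {2,4,5}
2 enters at depth 2; path d·d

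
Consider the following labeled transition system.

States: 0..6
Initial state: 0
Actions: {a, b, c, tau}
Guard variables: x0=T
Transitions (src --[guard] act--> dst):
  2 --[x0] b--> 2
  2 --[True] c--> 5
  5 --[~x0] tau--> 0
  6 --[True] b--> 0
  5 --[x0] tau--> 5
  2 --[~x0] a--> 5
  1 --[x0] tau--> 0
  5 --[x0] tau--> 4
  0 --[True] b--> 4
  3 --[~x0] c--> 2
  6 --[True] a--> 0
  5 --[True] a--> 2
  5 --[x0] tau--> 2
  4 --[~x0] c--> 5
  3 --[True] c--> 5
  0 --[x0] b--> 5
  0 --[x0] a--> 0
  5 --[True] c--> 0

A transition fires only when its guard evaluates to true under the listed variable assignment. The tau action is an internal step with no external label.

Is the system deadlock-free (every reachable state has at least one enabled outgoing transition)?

Reach set: {0,2,4,5}
  0: a→0  b→4  b→5  [deg 3]
  2: b→2  c→5  [deg 2]
  4: ∅  [deadlock]
  5: a→2  c→0  tau→2  tau→4  tau→5  [deg 5]
trace reaching 4: b

Answer: DEADLOCK at state 4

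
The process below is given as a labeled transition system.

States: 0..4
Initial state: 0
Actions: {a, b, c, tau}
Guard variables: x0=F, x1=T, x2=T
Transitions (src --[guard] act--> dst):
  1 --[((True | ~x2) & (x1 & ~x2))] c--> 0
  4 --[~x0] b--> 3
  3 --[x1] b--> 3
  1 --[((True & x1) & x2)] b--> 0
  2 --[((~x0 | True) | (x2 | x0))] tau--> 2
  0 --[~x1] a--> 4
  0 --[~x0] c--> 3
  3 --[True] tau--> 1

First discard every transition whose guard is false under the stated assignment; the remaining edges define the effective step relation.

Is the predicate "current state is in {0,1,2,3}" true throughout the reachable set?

Answer: INVARIANT HOLDS

Analysis:
Inv-set: {0,1,2,3}
Reachable = {0,1,3}
  0: safe
  1: safe
  3: safe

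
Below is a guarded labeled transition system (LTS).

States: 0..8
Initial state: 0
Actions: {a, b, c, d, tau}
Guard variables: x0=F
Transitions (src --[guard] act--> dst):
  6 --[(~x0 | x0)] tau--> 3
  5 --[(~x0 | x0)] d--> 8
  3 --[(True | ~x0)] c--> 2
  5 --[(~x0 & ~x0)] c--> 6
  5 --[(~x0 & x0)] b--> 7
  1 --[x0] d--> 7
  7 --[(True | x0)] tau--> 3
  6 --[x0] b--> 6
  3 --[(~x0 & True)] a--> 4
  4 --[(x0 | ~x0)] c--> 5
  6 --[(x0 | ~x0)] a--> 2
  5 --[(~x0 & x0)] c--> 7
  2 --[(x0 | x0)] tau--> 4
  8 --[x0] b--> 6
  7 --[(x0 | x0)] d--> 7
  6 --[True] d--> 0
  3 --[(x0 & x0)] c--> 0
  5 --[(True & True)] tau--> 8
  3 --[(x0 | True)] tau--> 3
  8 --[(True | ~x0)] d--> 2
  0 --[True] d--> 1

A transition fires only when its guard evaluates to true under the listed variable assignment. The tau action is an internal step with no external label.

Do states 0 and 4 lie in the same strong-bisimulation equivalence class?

Answer: NOT BISIMILAR

Trace:
Bisimulation quotient by refinement:
  P[0] = {{0,1,2,3,4,5,6,7,8}}
  P[1] = {{0,8},{1,2},{3},{4},{5},{6},{7}}
Fixed point at round 2; 7 class(es).
0∈{0,8}, 4∈{4}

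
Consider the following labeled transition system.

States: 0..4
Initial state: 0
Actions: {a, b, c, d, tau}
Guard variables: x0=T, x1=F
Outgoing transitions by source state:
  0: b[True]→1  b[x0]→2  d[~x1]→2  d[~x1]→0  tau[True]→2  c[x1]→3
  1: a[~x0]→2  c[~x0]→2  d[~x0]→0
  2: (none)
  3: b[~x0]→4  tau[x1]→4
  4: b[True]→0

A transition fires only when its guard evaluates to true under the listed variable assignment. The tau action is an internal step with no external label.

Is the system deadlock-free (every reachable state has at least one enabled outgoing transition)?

R = {0,1,2}
  0: b→1  b→2  d→0  d→2  tau→2  [deg 5]
  1: ∅  [no exit]
  2: ∅  [no exit]
Path to 1: b

Answer: DEADLOCK at state 1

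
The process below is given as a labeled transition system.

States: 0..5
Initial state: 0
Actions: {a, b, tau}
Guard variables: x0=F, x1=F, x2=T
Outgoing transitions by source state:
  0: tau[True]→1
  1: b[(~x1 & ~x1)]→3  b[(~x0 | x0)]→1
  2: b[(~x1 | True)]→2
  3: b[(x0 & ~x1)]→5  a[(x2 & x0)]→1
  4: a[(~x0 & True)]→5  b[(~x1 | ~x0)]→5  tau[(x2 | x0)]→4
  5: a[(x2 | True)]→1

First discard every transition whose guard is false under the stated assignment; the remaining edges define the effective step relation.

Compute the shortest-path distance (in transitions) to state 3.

Layered search for 3:
  L0 = {0}
  L1 = {1}
  L2 = {3}
3 enters at depth 2; path tau·b

Answer: 2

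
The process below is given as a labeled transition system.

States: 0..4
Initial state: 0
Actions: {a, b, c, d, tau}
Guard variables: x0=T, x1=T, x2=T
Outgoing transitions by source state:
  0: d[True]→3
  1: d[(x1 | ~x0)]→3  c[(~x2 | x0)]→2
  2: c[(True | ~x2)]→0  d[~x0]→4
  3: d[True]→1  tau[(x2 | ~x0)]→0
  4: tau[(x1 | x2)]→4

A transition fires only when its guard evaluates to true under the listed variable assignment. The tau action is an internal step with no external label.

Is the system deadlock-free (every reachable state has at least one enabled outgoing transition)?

Answer: DEADLOCK-FREE

Analysis:
Reach set: {0,1,2,3}
  0: d→3  [deg 1]
  1: c→2  d→3  [deg 2]
  2: c→0  [deg 1]
  3: d→1  tau→0  [deg 2]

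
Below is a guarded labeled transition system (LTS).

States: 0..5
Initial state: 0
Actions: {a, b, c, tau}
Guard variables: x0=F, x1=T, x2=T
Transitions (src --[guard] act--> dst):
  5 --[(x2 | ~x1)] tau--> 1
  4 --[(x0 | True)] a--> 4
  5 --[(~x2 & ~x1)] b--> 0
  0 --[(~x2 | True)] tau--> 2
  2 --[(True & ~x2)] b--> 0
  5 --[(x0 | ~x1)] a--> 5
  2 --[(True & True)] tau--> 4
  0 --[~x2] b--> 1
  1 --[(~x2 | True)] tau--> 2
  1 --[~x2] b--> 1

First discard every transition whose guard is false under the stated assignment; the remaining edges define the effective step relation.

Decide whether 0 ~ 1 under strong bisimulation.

Compute ~ classes (split until stable):
  P[0] = {{0,1,2,3,4,5}}
  P[1] = {{0,1,2,5},{3},{4}}
  P[2] = {{0,1,5},{2},{3},{4}}
  P[3] = {{0,1},{2},{3},{4},{5}}
5 equivalence class(es) (converged in 4)
[0]={0,1}  [1]={0,1}

Answer: BISIMILAR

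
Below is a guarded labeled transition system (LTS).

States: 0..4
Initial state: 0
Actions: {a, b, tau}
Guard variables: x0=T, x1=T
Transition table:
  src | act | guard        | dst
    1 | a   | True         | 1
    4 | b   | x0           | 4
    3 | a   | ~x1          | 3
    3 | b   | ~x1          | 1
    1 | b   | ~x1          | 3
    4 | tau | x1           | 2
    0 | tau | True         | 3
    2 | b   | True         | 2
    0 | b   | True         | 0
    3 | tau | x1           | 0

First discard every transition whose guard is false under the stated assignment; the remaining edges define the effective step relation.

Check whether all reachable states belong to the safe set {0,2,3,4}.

Safe = {0,2,3,4}
Reach set: {0,3}
  0: safe
  3: safe

Answer: INVARIANT HOLDS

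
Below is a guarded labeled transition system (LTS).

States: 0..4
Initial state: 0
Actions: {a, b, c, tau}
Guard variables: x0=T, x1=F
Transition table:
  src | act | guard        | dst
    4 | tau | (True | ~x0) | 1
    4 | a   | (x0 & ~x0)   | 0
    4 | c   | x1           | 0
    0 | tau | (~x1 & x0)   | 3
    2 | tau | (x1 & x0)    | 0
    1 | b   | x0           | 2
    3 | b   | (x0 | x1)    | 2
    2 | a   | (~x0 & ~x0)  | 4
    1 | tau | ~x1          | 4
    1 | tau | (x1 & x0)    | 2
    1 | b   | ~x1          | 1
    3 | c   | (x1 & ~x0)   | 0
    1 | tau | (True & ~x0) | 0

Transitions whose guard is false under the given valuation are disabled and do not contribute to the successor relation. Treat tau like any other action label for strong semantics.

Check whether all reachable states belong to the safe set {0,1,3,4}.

Inv-set: {0,1,3,4}
R = {0,2,3}
  0: ok
  2: VIOLATES
  3: ok
witness against invariant: tau·b → 2

Answer: INVARIANT VIOLATED at state 2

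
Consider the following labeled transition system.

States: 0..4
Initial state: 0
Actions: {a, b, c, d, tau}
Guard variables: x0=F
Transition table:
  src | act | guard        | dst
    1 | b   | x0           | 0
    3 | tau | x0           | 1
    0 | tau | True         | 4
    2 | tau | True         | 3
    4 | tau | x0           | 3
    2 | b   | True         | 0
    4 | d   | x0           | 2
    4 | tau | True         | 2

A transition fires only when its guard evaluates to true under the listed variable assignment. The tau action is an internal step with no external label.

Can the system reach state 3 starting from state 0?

Answer: REACHABLE

Analysis:
4 transition(s) survive guard evaluation.
L0 = {0}
L1 = {4}  cumulative {0,4}
L2 = {2}  cumulative {0,2,4}
L3 = {3}  cumulative {0,2,3,4}
Reachable = {0,2,3,4}
trace reaching 3: tau·tau·tau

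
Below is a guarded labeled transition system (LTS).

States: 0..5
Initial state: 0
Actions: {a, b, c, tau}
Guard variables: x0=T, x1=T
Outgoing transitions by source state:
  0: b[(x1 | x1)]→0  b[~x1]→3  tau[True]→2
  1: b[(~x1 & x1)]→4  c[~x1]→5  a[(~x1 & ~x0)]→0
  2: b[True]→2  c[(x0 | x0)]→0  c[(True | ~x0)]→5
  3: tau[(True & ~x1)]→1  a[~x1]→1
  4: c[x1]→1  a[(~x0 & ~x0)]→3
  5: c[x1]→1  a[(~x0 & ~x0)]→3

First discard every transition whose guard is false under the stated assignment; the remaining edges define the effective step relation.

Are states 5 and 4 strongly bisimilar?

Compute ~ classes (split until stable):
  round 0: {{0,1,2,3,4,5}}
  round 1: {{0},{1,3},{2},{4,5}}
Fixed point at round 2; 4 class(es).
class of 5: {4,5}; class of 4: {4,5}

Answer: BISIMILAR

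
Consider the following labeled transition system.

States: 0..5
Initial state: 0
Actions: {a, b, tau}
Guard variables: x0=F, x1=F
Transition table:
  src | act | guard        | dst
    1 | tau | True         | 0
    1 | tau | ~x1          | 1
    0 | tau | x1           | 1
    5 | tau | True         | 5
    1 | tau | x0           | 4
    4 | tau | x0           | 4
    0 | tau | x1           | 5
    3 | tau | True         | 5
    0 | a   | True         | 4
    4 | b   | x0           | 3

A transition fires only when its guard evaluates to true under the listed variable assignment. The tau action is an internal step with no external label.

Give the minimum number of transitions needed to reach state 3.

Breadth-first toward 3:
  Layer 0: {0}
  Layer 1: {4}
3 never appears.

Answer: UNREACHABLE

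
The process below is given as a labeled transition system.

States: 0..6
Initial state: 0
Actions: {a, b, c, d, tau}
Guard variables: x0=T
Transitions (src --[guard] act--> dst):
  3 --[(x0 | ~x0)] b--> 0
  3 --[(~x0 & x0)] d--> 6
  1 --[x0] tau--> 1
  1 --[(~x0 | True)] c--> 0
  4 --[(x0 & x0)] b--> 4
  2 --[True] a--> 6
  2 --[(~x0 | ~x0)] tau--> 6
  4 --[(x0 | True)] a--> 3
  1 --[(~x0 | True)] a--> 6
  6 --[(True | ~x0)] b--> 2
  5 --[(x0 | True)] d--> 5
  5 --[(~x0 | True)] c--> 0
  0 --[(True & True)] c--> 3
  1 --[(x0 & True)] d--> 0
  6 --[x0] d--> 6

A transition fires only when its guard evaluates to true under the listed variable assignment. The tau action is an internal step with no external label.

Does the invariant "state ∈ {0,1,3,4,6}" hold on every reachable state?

Safe = {0,1,3,4,6}
Reach set: {0,3}
  0: safe
  3: safe

Answer: INVARIANT HOLDS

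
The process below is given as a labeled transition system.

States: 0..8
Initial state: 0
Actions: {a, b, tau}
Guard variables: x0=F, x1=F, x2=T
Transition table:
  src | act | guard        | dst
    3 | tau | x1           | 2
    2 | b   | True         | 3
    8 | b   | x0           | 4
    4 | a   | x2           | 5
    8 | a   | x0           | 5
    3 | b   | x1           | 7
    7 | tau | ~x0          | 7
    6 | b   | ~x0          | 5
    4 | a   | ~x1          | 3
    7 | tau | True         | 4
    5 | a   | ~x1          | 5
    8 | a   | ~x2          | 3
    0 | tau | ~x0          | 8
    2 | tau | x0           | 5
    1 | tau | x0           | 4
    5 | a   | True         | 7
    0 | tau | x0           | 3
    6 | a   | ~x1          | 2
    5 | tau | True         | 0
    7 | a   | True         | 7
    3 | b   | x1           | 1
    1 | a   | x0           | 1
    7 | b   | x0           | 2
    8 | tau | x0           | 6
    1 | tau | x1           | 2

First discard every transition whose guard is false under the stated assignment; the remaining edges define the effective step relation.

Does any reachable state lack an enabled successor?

Reachable = {0,8}
  0: tau→8  [1 out]
  8: ∅  [no exit]
Path to 8: tau

Answer: DEADLOCK at state 8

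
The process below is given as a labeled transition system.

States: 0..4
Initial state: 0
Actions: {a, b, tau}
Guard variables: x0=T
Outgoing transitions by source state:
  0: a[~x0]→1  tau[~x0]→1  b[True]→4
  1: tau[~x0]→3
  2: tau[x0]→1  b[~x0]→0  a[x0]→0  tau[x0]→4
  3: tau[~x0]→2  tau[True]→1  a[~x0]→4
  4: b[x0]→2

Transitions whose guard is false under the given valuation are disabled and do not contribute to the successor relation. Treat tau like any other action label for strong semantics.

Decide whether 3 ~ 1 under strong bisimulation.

Answer: NOT BISIMILAR

Trace:
Bisimulation quotient by refinement:
  π0 = {{0,1,2,3,4}}
  π1 = {{0,4},{1},{2},{3}}
  π2 = {{0},{1},{2},{3},{4}}
stable after 3 split(s): 5 block(s)
[3]={3}  [1]={1}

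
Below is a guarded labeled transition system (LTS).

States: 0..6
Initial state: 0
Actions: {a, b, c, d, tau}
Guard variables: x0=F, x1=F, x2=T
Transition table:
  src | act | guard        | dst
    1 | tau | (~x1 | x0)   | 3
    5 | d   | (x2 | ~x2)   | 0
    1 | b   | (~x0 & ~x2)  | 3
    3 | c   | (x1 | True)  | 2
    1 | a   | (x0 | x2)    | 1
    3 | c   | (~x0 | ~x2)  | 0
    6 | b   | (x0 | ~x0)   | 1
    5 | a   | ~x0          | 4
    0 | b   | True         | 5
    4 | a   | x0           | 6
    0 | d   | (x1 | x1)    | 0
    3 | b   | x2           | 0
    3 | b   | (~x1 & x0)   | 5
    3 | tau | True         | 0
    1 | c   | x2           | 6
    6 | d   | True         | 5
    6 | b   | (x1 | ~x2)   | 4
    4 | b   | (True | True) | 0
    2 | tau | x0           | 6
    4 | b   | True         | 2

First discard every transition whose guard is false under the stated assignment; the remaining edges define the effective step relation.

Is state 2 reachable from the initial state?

Answer: REACHABLE

Analysis:
Guard filter leaves 14 enabled edge(s).
Layer 0: {0}
Layer 1: {5}  now seen {0,5}
Layer 2: {4}  now seen {0,4,5}
Layer 3: {2}  now seen {0,2,4,5}
Reach set: {0,2,4,5}
witness 2: b·a·b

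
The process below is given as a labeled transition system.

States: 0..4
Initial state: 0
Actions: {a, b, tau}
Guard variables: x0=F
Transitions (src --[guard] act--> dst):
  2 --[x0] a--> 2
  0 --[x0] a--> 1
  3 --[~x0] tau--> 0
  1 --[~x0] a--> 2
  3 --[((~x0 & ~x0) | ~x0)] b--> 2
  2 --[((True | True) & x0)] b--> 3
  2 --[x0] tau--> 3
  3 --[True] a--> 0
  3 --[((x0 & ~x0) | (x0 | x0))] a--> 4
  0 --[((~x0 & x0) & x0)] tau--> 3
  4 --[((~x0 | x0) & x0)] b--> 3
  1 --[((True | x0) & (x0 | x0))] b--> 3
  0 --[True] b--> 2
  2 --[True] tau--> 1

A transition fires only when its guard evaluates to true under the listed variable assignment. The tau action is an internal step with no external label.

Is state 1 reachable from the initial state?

Answer: REACHABLE

Trace:
After dropping false guards: 6 live edges.
L0 = {0}
L1 = {2}  now seen {0,2}
L2 = {1}  now seen {0,1,2}
R = {0,1,2}
trace reaching 1: b·tau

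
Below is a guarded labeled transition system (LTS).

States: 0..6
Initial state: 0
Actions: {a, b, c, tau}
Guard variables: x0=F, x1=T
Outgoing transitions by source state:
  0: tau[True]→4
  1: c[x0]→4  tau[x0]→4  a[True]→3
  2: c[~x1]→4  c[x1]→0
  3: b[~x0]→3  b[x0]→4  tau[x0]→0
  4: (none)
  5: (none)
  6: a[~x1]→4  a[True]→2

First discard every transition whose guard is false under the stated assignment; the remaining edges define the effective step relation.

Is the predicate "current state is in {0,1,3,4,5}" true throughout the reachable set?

Answer: INVARIANT HOLDS

Working:
Safe = {0,1,3,4,5}
R = {0,4}
  0: ✓
  4: ✓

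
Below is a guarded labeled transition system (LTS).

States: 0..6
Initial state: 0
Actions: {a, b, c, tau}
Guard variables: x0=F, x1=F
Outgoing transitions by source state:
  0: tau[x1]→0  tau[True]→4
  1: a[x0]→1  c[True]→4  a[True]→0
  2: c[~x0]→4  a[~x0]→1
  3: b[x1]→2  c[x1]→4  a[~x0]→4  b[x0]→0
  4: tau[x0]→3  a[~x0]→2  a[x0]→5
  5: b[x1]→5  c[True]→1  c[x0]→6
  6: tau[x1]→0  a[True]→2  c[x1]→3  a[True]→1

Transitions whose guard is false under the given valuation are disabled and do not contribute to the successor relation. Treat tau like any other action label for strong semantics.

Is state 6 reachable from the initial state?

After dropping false guards: 10 live edges.
depth 0: {0}
depth 1: {4}  total {0,4}
depth 2: {2}  total {0,2,4}
depth 3: {1}  total {0,1,2,4}
R = {0,1,2,4}

Answer: UNREACHABLE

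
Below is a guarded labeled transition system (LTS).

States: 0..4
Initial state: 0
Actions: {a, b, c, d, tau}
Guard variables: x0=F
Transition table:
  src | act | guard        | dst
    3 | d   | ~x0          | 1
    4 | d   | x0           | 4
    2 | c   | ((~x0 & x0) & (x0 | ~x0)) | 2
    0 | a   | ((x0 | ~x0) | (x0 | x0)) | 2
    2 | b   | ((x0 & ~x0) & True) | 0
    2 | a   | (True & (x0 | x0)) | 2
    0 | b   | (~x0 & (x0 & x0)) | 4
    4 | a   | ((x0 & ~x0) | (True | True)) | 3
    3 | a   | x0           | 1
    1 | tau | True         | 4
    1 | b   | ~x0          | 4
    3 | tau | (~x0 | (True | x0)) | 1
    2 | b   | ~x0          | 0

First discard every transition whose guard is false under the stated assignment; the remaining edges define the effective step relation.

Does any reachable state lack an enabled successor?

Answer: DEADLOCK-FREE

Trace:
R = {0,2}
  0: a→2  [1 exit(s)]
  2: b→0  [1 exit(s)]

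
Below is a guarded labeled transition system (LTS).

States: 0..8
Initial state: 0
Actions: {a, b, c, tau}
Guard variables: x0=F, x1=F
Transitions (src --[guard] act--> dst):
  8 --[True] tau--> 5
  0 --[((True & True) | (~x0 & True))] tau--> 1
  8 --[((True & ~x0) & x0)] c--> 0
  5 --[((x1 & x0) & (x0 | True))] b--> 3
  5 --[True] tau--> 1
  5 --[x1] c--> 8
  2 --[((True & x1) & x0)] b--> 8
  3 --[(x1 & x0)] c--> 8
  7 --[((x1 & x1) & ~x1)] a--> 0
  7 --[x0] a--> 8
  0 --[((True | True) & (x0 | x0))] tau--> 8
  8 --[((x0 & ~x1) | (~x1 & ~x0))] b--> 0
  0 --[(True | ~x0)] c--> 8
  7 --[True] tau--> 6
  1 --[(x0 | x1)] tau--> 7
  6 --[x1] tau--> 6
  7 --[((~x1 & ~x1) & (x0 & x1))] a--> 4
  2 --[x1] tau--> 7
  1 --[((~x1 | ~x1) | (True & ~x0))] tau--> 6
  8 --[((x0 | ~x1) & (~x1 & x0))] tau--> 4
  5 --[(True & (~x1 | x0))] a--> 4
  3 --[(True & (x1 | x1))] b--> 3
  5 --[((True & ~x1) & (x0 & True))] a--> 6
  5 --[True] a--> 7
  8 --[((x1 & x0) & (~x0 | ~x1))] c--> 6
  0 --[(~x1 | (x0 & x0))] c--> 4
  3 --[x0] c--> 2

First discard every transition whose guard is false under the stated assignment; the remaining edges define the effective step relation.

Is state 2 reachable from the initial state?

Answer: UNREACHABLE

Analysis:
After dropping false guards: 10 live edges.
L0 = {0}
L1 = {1,4,8}  now seen {0,1,4,8}
L2 = {5,6}  now seen {0,1,4,5,6,8}
L3 = {7}  now seen {0,1,4,5,6,7,8}
R = {0,1,4,5,6,7,8}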